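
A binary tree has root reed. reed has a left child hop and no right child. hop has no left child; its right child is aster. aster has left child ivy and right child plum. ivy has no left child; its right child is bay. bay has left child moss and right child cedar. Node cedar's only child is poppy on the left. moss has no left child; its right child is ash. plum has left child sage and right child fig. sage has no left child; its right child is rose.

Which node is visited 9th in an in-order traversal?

sage

In-order visits the left subtree, then the node, then the right subtree.
At reed: go left to hop.
  At hop: no left child.
  Visit hop.
  At hop: go right to aster.
    At aster: go left to ivy.
      At ivy: no left child.
      Visit ivy.
      At ivy: go right to bay.
        At bay: go left to moss.
          At moss: no left child.
          Visit moss.
          At moss: go right to ash.
            ash is a leaf — visit ash.
        Visit bay.
        At bay: go right to cedar.
          At cedar: go left to poppy.
            poppy is a leaf — visit poppy.
          Visit cedar.
          At cedar: no right child.
    Visit aster.
    At aster: go right to plum.
      At plum: go left to sage.
        At sage: no left child.
        Visit sage.
        At sage: go right to rose.
          rose is a leaf — visit rose.
      Visit plum.
      At plum: go right to fig.
        fig is a leaf — visit fig.
Visit reed.
At reed: no right child.
Full in-order sequence: hop, ivy, moss, ash, bay, poppy, cedar, aster, sage, rose, plum, fig, reed.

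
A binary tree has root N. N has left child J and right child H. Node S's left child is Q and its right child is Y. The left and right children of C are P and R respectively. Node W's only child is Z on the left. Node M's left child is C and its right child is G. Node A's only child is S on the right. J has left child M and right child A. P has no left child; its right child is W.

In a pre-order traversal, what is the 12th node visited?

Q

Pre-order visits the node, then its left subtree, then its right subtree.
Visit N.
At N: go left to J.
  Visit J.
  At J: go left to M.
    Visit M.
    At M: go left to C.
      Visit C.
      At C: go left to P.
        Visit P.
        At P: no left child.
        At P: go right to W.
          Visit W.
          At W: go left to Z.
            Z is a leaf — visit Z.
          At W: no right child.
      At C: go right to R.
        R is a leaf — visit R.
    At M: go right to G.
      G is a leaf — visit G.
  At J: go right to A.
    Visit A.
    At A: no left child.
    At A: go right to S.
      Visit S.
      At S: go left to Q.
        Q is a leaf — visit Q.
      At S: go right to Y.
        Y is a leaf — visit Y.
At N: go right to H.
  H is a leaf — visit H.
Full pre-order sequence: N, J, M, C, P, W, Z, R, G, A, S, Q, Y, H.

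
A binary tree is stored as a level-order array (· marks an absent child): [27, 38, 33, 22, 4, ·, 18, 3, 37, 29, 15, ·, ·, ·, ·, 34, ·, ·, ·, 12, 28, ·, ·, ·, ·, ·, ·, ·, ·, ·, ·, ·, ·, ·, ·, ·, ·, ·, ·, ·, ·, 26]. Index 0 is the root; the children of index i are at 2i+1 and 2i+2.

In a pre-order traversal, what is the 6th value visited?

Pre-order visits the node, then its left subtree, then its right subtree.
Visit 27.
At 27: go left to 38.
  Visit 38.
  At 38: go left to 22.
    Visit 22.
    At 22: go left to 3.
      Visit 3.
      At 3: go left to 34.
        34 is a leaf — visit 34.
      At 3: no right child.
    At 22: go right to 37.
      37 is a leaf — visit 37.
  At 38: go right to 4.
    Visit 4.
    At 4: go left to 29.
      Visit 29.
      At 29: go left to 12.
        12 is a leaf — visit 12.
      At 29: go right to 28.
        Visit 28.
        At 28: go left to 26.
          26 is a leaf — visit 26.
        At 28: no right child.
    At 4: go right to 15.
      15 is a leaf — visit 15.
At 27: go right to 33.
  Visit 33.
  At 33: no left child.
  At 33: go right to 18.
    18 is a leaf — visit 18.
Full pre-order sequence: 27, 38, 22, 3, 34, 37, 4, 29, 12, 28, 26, 15, 33, 18.

37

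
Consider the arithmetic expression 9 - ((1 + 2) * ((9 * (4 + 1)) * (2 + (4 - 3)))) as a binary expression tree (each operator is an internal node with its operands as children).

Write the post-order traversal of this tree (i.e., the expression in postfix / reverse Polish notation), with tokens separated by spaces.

9 1 2 + 9 4 1 + * 2 4 3 - + * * -

Post-order on an expression tree gives postfix notation: for each operator, emit left operand, right operand, then the operator.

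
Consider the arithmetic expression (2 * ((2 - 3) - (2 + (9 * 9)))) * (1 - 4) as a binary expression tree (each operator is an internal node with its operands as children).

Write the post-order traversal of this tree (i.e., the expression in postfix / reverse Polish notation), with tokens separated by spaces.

Post-order on an expression tree gives postfix notation: for each operator, emit left operand, right operand, then the operator.

2 2 3 - 2 9 9 * + - * 1 4 - *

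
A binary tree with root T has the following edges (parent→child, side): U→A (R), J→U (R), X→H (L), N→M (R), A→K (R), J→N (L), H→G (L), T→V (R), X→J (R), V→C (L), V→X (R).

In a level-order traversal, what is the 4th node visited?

X

Level-order visits nodes level by level from the root, left to right within each level.
Level 0: T
Level 1: V
Level 2: C, X
Level 3: H, J
Level 4: G, N, U
Level 5: M, A
Level 6: K
Full level-order sequence: T, V, C, X, H, J, G, N, U, M, A, K.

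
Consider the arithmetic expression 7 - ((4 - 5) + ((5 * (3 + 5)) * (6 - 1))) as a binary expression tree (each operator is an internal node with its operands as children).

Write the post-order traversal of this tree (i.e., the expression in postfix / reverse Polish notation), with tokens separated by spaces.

Post-order on an expression tree gives postfix notation: for each operator, emit left operand, right operand, then the operator.

7 4 5 - 5 3 5 + * 6 1 - * + -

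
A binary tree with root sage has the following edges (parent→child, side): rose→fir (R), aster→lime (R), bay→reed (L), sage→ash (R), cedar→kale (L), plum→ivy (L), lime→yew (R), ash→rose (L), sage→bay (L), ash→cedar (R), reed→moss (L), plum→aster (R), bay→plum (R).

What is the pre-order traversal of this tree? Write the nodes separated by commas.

Pre-order visits the node, then its left subtree, then its right subtree.
Visit sage.
At sage: go left to bay.
  Visit bay.
  At bay: go left to reed.
    Visit reed.
    At reed: go left to moss.
      moss is a leaf — visit moss.
    At reed: no right child.
  At bay: go right to plum.
    Visit plum.
    At plum: go left to ivy.
      ivy is a leaf — visit ivy.
    At plum: go right to aster.
      Visit aster.
      At aster: no left child.
      At aster: go right to lime.
        Visit lime.
        At lime: no left child.
        At lime: go right to yew.
          yew is a leaf — visit yew.
At sage: go right to ash.
  Visit ash.
  At ash: go left to rose.
    Visit rose.
    At rose: no left child.
    At rose: go right to fir.
      fir is a leaf — visit fir.
  At ash: go right to cedar.
    Visit cedar.
    At cedar: go left to kale.
      kale is a leaf — visit kale.
    At cedar: no right child.

sage, bay, reed, moss, plum, ivy, aster, lime, yew, ash, rose, fir, cedar, kale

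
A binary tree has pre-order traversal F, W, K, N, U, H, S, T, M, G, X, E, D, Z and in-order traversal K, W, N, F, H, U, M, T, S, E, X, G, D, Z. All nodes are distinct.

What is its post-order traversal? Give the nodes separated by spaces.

The first element of pre-order is the root; it splits in-order into left and right subtrees.
Root F: left subtree has 3 nodes {K, W, N}, right has 10 {H, U, M, T, S, E, X, G, D, Z}.
  Root W: left subtree has 1 node {K}, right has 1 {N}.
  Root U: left subtree has 1 node {H}, right has 8 {M, T, S, E, X, G, D, Z}.
    Root S: left subtree has 2 nodes {M, T}, right has 5 {E, X, G, D, Z}.
      Root T: left subtree has 1 node {M}, right has 0 { }.
      Root G: left subtree has 2 nodes {E, X}, right has 2 {D, Z}.
        Root X: left subtree has 1 node {E}, right has 0 { }.
        Root D: left subtree has 0 nodes { }, right has 1 {Z}.

K N W H M T E X Z D G S U F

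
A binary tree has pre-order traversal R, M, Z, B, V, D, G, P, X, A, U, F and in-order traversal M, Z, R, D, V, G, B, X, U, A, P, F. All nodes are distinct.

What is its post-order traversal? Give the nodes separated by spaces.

Z M D G V U A X F P B R

The first element of pre-order is the root; it splits in-order into left and right subtrees.
Root R: left subtree has 2 nodes {M, Z}, right has 9 {D, V, G, B, X, U, A, P, F}.
  Root M: left subtree has 0 nodes { }, right has 1 {Z}.
  Root B: left subtree has 3 nodes {D, V, G}, right has 5 {X, U, A, P, F}.
    Root V: left subtree has 1 node {D}, right has 1 {G}.
    Root P: left subtree has 3 nodes {X, U, A}, right has 1 {F}.
      Root X: left subtree has 0 nodes { }, right has 2 {U, A}.
        Root A: left subtree has 1 node {U}, right has 0 { }.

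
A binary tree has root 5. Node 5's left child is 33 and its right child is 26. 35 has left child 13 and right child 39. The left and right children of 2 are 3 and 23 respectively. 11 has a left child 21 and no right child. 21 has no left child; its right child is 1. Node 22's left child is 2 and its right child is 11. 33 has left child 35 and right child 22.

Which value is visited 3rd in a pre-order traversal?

Pre-order visits the node, then its left subtree, then its right subtree.
Visit 5.
At 5: go left to 33.
  Visit 33.
  At 33: go left to 35.
    Visit 35.
    At 35: go left to 13.
      13 is a leaf — visit 13.
    At 35: go right to 39.
      39 is a leaf — visit 39.
  At 33: go right to 22.
    Visit 22.
    At 22: go left to 2.
      Visit 2.
      At 2: go left to 3.
        3 is a leaf — visit 3.
      At 2: go right to 23.
        23 is a leaf — visit 23.
    At 22: go right to 11.
      Visit 11.
      At 11: go left to 21.
        Visit 21.
        At 21: no left child.
        At 21: go right to 1.
          1 is a leaf — visit 1.
      At 11: no right child.
At 5: go right to 26.
  26 is a leaf — visit 26.
Full pre-order sequence: 5, 33, 35, 13, 39, 22, 2, 3, 23, 11, 21, 1, 26.

35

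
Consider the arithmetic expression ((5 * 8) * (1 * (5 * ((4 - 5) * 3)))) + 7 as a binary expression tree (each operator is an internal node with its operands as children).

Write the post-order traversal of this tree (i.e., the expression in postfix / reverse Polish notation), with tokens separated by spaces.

5 8 * 1 5 4 5 - 3 * * * * 7 +

Post-order on an expression tree gives postfix notation: for each operator, emit left operand, right operand, then the operator.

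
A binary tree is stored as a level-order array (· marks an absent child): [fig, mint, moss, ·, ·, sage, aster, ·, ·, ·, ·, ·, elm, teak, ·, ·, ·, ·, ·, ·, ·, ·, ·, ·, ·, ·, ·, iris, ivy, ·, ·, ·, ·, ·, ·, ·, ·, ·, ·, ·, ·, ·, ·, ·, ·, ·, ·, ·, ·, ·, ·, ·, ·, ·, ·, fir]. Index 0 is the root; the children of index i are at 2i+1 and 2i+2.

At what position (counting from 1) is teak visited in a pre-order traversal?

Pre-order visits the node, then its left subtree, then its right subtree.
Visit fig.
At fig: go left to mint.
  mint is a leaf — visit mint.
At fig: go right to moss.
  Visit moss.
  At moss: go left to sage.
    Visit sage.
    At sage: no left child.
    At sage: go right to elm.
      elm is a leaf — visit elm.
  At moss: go right to aster.
    Visit aster.
    At aster: go left to teak.
      Visit teak.
      At teak: go left to iris.
        Visit iris.
        At iris: go left to fir.
          fir is a leaf — visit fir.
        At iris: no right child.
      At teak: go right to ivy.
        ivy is a leaf — visit ivy.
    At aster: no right child.
Full pre-order sequence: fig, mint, moss, sage, elm, aster, teak, iris, fir, ivy.

7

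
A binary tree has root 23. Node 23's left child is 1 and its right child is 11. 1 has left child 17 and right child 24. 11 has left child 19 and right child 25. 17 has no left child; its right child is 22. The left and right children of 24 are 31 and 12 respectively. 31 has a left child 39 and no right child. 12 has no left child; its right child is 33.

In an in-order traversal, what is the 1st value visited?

In-order visits the left subtree, then the node, then the right subtree.
At 23: go left to 1.
  At 1: go left to 17.
    At 17: no left child.
    Visit 17.
    At 17: go right to 22.
      22 is a leaf — visit 22.
  Visit 1.
  At 1: go right to 24.
    At 24: go left to 31.
      At 31: go left to 39.
        39 is a leaf — visit 39.
      Visit 31.
      At 31: no right child.
    Visit 24.
    At 24: go right to 12.
      At 12: no left child.
      Visit 12.
      At 12: go right to 33.
        33 is a leaf — visit 33.
Visit 23.
At 23: go right to 11.
  At 11: go left to 19.
    19 is a leaf — visit 19.
  Visit 11.
  At 11: go right to 25.
    25 is a leaf — visit 25.
Full in-order sequence: 17, 22, 1, 39, 31, 24, 12, 33, 23, 19, 11, 25.

17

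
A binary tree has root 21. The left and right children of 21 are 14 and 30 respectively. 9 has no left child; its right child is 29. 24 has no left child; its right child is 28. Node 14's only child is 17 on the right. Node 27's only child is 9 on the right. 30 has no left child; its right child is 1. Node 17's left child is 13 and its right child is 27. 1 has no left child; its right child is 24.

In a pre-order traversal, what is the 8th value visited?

Pre-order visits the node, then its left subtree, then its right subtree.
Visit 21.
At 21: go left to 14.
  Visit 14.
  At 14: no left child.
  At 14: go right to 17.
    Visit 17.
    At 17: go left to 13.
      13 is a leaf — visit 13.
    At 17: go right to 27.
      Visit 27.
      At 27: no left child.
      At 27: go right to 9.
        Visit 9.
        At 9: no left child.
        At 9: go right to 29.
          29 is a leaf — visit 29.
At 21: go right to 30.
  Visit 30.
  At 30: no left child.
  At 30: go right to 1.
    Visit 1.
    At 1: no left child.
    At 1: go right to 24.
      Visit 24.
      At 24: no left child.
      At 24: go right to 28.
        28 is a leaf — visit 28.
Full pre-order sequence: 21, 14, 17, 13, 27, 9, 29, 30, 1, 24, 28.

30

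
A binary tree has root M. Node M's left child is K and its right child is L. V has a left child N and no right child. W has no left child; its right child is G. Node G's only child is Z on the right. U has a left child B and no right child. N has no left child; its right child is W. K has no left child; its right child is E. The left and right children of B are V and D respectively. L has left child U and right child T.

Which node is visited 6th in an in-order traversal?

In-order visits the left subtree, then the node, then the right subtree.
At M: go left to K.
  At K: no left child.
  Visit K.
  At K: go right to E.
    E is a leaf — visit E.
Visit M.
At M: go right to L.
  At L: go left to U.
    At U: go left to B.
      At B: go left to V.
        At V: go left to N.
          At N: no left child.
          Visit N.
          At N: go right to W.
            At W: no left child.
            Visit W.
            At W: go right to G.
              At G: no left child.
              Visit G.
              At G: go right to Z.
                Z is a leaf — visit Z.
        Visit V.
        At V: no right child.
      Visit B.
      At B: go right to D.
        D is a leaf — visit D.
    Visit U.
    At U: no right child.
  Visit L.
  At L: go right to T.
    T is a leaf — visit T.
Full in-order sequence: K, E, M, N, W, G, Z, V, B, D, U, L, T.

G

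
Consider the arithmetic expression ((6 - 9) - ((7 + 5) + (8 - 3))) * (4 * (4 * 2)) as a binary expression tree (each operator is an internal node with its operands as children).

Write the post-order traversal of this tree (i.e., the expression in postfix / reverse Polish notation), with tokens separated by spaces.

6 9 - 7 5 + 8 3 - + - 4 4 2 * * *

Post-order on an expression tree gives postfix notation: for each operator, emit left operand, right operand, then the operator.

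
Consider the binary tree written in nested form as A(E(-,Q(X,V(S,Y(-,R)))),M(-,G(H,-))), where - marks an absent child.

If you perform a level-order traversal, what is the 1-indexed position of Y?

Level-order visits nodes level by level from the root, left to right within each level.
Level 0: A
Level 1: E, M
Level 2: Q, G
Level 3: X, V, H
Level 4: S, Y
Level 5: R
Full level-order sequence: A, E, M, Q, G, X, V, H, S, Y, R.

10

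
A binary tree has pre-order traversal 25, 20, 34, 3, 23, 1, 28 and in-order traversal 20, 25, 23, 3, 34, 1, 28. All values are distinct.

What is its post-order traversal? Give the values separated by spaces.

20 23 3 28 1 34 25

The first element of pre-order is the root; it splits in-order into left and right subtrees.
Root 25: left subtree has 1 node {20}, right has 5 {23, 3, 34, 1, 28}.
  Root 34: left subtree has 2 nodes {23, 3}, right has 2 {1, 28}.
    Root 3: left subtree has 1 node {23}, right has 0 { }.
    Root 1: left subtree has 0 nodes { }, right has 1 {28}.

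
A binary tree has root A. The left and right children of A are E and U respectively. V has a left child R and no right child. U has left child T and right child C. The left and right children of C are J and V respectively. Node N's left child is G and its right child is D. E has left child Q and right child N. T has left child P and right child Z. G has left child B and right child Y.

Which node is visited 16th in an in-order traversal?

In-order visits the left subtree, then the node, then the right subtree.
At A: go left to E.
  At E: go left to Q.
    Q is a leaf — visit Q.
  Visit E.
  At E: go right to N.
    At N: go left to G.
      At G: go left to B.
        B is a leaf — visit B.
      Visit G.
      At G: go right to Y.
        Y is a leaf — visit Y.
    Visit N.
    At N: go right to D.
      D is a leaf — visit D.
Visit A.
At A: go right to U.
  At U: go left to T.
    At T: go left to P.
      P is a leaf — visit P.
    Visit T.
    At T: go right to Z.
      Z is a leaf — visit Z.
  Visit U.
  At U: go right to C.
    At C: go left to J.
      J is a leaf — visit J.
    Visit C.
    At C: go right to V.
      At V: go left to R.
        R is a leaf — visit R.
      Visit V.
      At V: no right child.
Full in-order sequence: Q, E, B, G, Y, N, D, A, P, T, Z, U, J, C, R, V.

V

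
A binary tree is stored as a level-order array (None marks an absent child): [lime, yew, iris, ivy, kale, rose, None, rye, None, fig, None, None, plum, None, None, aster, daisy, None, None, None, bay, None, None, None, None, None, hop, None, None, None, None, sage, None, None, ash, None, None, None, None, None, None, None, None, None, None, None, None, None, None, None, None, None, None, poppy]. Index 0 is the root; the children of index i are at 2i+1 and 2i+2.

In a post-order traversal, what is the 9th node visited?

Post-order visits the left subtree, then the right subtree, then the node.
At lime: go left to yew.
  At yew: go left to ivy.
    At ivy: go left to rye.
      At rye: go left to aster.
        At aster: go left to sage.
          sage is a leaf — visit sage.
        At aster: no right child.
        Visit aster.
      At rye: go right to daisy.
        At daisy: no left child.
        At daisy: go right to ash.
          ash is a leaf — visit ash.
        Visit daisy.
      Visit rye.
    At ivy: no right child.
    Visit ivy.
  At yew: go right to kale.
    At kale: go left to fig.
      At fig: no left child.
      At fig: go right to bay.
        bay is a leaf — visit bay.
      Visit fig.
    At kale: no right child.
    Visit kale.
  Visit yew.
At lime: go right to iris.
  At iris: go left to rose.
    At rose: no left child.
    At rose: go right to plum.
      At plum: no left child.
      At plum: go right to hop.
        At hop: go left to poppy.
          poppy is a leaf — visit poppy.
        At hop: no right child.
        Visit hop.
      Visit plum.
    Visit rose.
  At iris: no right child.
  Visit iris.
Visit lime.
Full post-order sequence: sage, aster, ash, daisy, rye, ivy, bay, fig, kale, yew, poppy, hop, plum, rose, iris, lime.

kale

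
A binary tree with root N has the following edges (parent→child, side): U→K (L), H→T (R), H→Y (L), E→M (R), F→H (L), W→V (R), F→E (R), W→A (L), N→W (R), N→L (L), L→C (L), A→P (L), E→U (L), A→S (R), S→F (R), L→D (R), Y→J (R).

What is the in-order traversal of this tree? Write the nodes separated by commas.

In-order visits the left subtree, then the node, then the right subtree.
At N: go left to L.
  At L: go left to C.
    C is a leaf — visit C.
  Visit L.
  At L: go right to D.
    D is a leaf — visit D.
Visit N.
At N: go right to W.
  At W: go left to A.
    At A: go left to P.
      P is a leaf — visit P.
    Visit A.
    At A: go right to S.
      At S: no left child.
      Visit S.
      At S: go right to F.
        At F: go left to H.
          At H: go left to Y.
            At Y: no left child.
            Visit Y.
            At Y: go right to J.
              J is a leaf — visit J.
          Visit H.
          At H: go right to T.
            T is a leaf — visit T.
        Visit F.
        At F: go right to E.
          At E: go left to U.
            At U: go left to K.
              K is a leaf — visit K.
            Visit U.
            At U: no right child.
          Visit E.
          At E: go right to M.
            M is a leaf — visit M.
  Visit W.
  At W: go right to V.
    V is a leaf — visit V.

C, L, D, N, P, A, S, Y, J, H, T, F, K, U, E, M, W, V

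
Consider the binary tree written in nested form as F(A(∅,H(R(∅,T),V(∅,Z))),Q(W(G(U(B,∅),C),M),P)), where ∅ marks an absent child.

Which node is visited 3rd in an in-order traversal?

T

In-order visits the left subtree, then the node, then the right subtree.
At F: go left to A.
  At A: no left child.
  Visit A.
  At A: go right to H.
    At H: go left to R.
      At R: no left child.
      Visit R.
      At R: go right to T.
        T is a leaf — visit T.
    Visit H.
    At H: go right to V.
      At V: no left child.
      Visit V.
      At V: go right to Z.
        Z is a leaf — visit Z.
Visit F.
At F: go right to Q.
  At Q: go left to W.
    At W: go left to G.
      At G: go left to U.
        At U: go left to B.
          B is a leaf — visit B.
        Visit U.
        At U: no right child.
      Visit G.
      At G: go right to C.
        C is a leaf — visit C.
    Visit W.
    At W: go right to M.
      M is a leaf — visit M.
  Visit Q.
  At Q: go right to P.
    P is a leaf — visit P.
Full in-order sequence: A, R, T, H, V, Z, F, B, U, G, C, W, M, Q, P.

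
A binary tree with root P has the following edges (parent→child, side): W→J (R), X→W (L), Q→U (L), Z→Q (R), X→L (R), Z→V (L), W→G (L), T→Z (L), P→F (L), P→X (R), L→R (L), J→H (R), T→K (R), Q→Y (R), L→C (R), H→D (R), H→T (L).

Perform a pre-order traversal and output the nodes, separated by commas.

P, F, X, W, G, J, H, T, Z, V, Q, U, Y, K, D, L, R, C

Pre-order visits the node, then its left subtree, then its right subtree.
Visit P.
At P: go left to F.
  F is a leaf — visit F.
At P: go right to X.
  Visit X.
  At X: go left to W.
    Visit W.
    At W: go left to G.
      G is a leaf — visit G.
    At W: go right to J.
      Visit J.
      At J: no left child.
      At J: go right to H.
        Visit H.
        At H: go left to T.
          Visit T.
          At T: go left to Z.
            Visit Z.
            At Z: go left to V.
              V is a leaf — visit V.
            At Z: go right to Q.
              Visit Q.
              At Q: go left to U.
                U is a leaf — visit U.
              At Q: go right to Y.
                Y is a leaf — visit Y.
          At T: go right to K.
            K is a leaf — visit K.
        At H: go right to D.
          D is a leaf — visit D.
  At X: go right to L.
    Visit L.
    At L: go left to R.
      R is a leaf — visit R.
    At L: go right to C.
      C is a leaf — visit C.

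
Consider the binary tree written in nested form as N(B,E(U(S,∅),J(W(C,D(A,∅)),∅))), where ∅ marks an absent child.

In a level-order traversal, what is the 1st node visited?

Level-order visits nodes level by level from the root, left to right within each level.
Level 0: N
Level 1: B, E
Level 2: U, J
Level 3: S, W
Level 4: C, D
Level 5: A
Full level-order sequence: N, B, E, U, J, S, W, C, D, A.

N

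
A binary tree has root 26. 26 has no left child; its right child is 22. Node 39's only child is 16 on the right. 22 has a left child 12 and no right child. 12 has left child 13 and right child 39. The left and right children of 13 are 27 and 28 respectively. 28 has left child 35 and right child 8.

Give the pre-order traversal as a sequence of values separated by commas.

26, 22, 12, 13, 27, 28, 35, 8, 39, 16

Pre-order visits the node, then its left subtree, then its right subtree.
Visit 26.
At 26: no left child.
At 26: go right to 22.
  Visit 22.
  At 22: go left to 12.
    Visit 12.
    At 12: go left to 13.
      Visit 13.
      At 13: go left to 27.
        27 is a leaf — visit 27.
      At 13: go right to 28.
        Visit 28.
        At 28: go left to 35.
          35 is a leaf — visit 35.
        At 28: go right to 8.
          8 is a leaf — visit 8.
    At 12: go right to 39.
      Visit 39.
      At 39: no left child.
      At 39: go right to 16.
        16 is a leaf — visit 16.
  At 22: no right child.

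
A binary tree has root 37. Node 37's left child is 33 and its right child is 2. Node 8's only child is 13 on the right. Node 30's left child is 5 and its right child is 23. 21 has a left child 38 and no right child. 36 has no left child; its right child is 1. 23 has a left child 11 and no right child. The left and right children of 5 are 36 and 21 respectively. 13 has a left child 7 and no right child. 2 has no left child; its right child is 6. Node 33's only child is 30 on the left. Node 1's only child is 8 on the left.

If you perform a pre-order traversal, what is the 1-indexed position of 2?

Pre-order visits the node, then its left subtree, then its right subtree.
Visit 37.
At 37: go left to 33.
  Visit 33.
  At 33: go left to 30.
    Visit 30.
    At 30: go left to 5.
      Visit 5.
      At 5: go left to 36.
        Visit 36.
        At 36: no left child.
        At 36: go right to 1.
          Visit 1.
          At 1: go left to 8.
            Visit 8.
            At 8: no left child.
            At 8: go right to 13.
              Visit 13.
              At 13: go left to 7.
                7 is a leaf — visit 7.
              At 13: no right child.
          At 1: no right child.
      At 5: go right to 21.
        Visit 21.
        At 21: go left to 38.
          38 is a leaf — visit 38.
        At 21: no right child.
    At 30: go right to 23.
      Visit 23.
      At 23: go left to 11.
        11 is a leaf — visit 11.
      At 23: no right child.
  At 33: no right child.
At 37: go right to 2.
  Visit 2.
  At 2: no left child.
  At 2: go right to 6.
    6 is a leaf — visit 6.
Full pre-order sequence: 37, 33, 30, 5, 36, 1, 8, 13, 7, 21, 38, 23, 11, 2, 6.

14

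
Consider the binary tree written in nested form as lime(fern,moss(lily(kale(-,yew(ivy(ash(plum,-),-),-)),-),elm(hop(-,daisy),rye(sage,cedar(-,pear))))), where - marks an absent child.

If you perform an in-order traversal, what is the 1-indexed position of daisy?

11

In-order visits the left subtree, then the node, then the right subtree.
At lime: go left to fern.
  fern is a leaf — visit fern.
Visit lime.
At lime: go right to moss.
  At moss: go left to lily.
    At lily: go left to kale.
      At kale: no left child.
      Visit kale.
      At kale: go right to yew.
        At yew: go left to ivy.
          At ivy: go left to ash.
            At ash: go left to plum.
              plum is a leaf — visit plum.
            Visit ash.
            At ash: no right child.
          Visit ivy.
          At ivy: no right child.
        Visit yew.
        At yew: no right child.
    Visit lily.
    At lily: no right child.
  Visit moss.
  At moss: go right to elm.
    At elm: go left to hop.
      At hop: no left child.
      Visit hop.
      At hop: go right to daisy.
        daisy is a leaf — visit daisy.
    Visit elm.
    At elm: go right to rye.
      At rye: go left to sage.
        sage is a leaf — visit sage.
      Visit rye.
      At rye: go right to cedar.
        At cedar: no left child.
        Visit cedar.
        At cedar: go right to pear.
          pear is a leaf — visit pear.
Full in-order sequence: fern, lime, kale, plum, ash, ivy, yew, lily, moss, hop, daisy, elm, sage, rye, cedar, pear.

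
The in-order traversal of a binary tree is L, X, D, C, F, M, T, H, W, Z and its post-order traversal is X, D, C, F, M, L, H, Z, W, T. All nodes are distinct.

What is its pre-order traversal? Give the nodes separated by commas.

T, L, M, F, C, D, X, W, H, Z

The last element of post-order is the root; it splits in-order into left and right subtrees.
Root T: left subtree has 6 nodes {L, X, D, C, F, M}, right has 3 {H, W, Z}.
  Root L: left subtree has 0 nodes { }, right has 5 {X, D, C, F, M}.
    Root M: left subtree has 4 nodes {X, D, C, F}, right has 0 { }.
      Root F: left subtree has 3 nodes {X, D, C}, right has 0 { }.
        Root C: left subtree has 2 nodes {X, D}, right has 0 { }.
          Root D: left subtree has 1 node {X}, right has 0 { }.
  Root W: left subtree has 1 node {H}, right has 1 {Z}.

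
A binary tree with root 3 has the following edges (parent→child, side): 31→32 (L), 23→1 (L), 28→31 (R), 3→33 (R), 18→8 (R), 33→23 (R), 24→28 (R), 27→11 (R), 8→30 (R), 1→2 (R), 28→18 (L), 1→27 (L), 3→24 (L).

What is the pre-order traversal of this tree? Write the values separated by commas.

3, 24, 28, 18, 8, 30, 31, 32, 33, 23, 1, 27, 11, 2

Pre-order visits the node, then its left subtree, then its right subtree.
Visit 3.
At 3: go left to 24.
  Visit 24.
  At 24: no left child.
  At 24: go right to 28.
    Visit 28.
    At 28: go left to 18.
      Visit 18.
      At 18: no left child.
      At 18: go right to 8.
        Visit 8.
        At 8: no left child.
        At 8: go right to 30.
          30 is a leaf — visit 30.
    At 28: go right to 31.
      Visit 31.
      At 31: go left to 32.
        32 is a leaf — visit 32.
      At 31: no right child.
At 3: go right to 33.
  Visit 33.
  At 33: no left child.
  At 33: go right to 23.
    Visit 23.
    At 23: go left to 1.
      Visit 1.
      At 1: go left to 27.
        Visit 27.
        At 27: no left child.
        At 27: go right to 11.
          11 is a leaf — visit 11.
      At 1: go right to 2.
        2 is a leaf — visit 2.
    At 23: no right child.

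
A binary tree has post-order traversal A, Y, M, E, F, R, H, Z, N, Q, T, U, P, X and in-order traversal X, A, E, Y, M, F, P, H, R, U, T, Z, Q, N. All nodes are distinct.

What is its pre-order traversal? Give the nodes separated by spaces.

X P F E A M Y U H R T Q Z N

The last element of post-order is the root; it splits in-order into left and right subtrees.
Root X: left subtree has 0 nodes { }, right has 13 {A, E, Y, M, F, P, H, R, U, T, Z, Q, N}.
  Root P: left subtree has 5 nodes {A, E, Y, M, F}, right has 7 {H, R, U, T, Z, Q, N}.
    Root F: left subtree has 4 nodes {A, E, Y, M}, right has 0 { }.
      Root E: left subtree has 1 node {A}, right has 2 {Y, M}.
        Root M: left subtree has 1 node {Y}, right has 0 { }.
    Root U: left subtree has 2 nodes {H, R}, right has 4 {T, Z, Q, N}.
      Root H: left subtree has 0 nodes { }, right has 1 {R}.
      Root T: left subtree has 0 nodes { }, right has 3 {Z, Q, N}.
        Root Q: left subtree has 1 node {Z}, right has 1 {N}.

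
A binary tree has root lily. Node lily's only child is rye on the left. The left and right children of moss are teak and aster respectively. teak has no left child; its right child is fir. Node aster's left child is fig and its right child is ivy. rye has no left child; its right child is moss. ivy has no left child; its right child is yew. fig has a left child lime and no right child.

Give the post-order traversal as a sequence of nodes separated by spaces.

Post-order visits the left subtree, then the right subtree, then the node.
At lily: go left to rye.
  At rye: no left child.
  At rye: go right to moss.
    At moss: go left to teak.
      At teak: no left child.
      At teak: go right to fir.
        fir is a leaf — visit fir.
      Visit teak.
    At moss: go right to aster.
      At aster: go left to fig.
        At fig: go left to lime.
          lime is a leaf — visit lime.
        At fig: no right child.
        Visit fig.
      At aster: go right to ivy.
        At ivy: no left child.
        At ivy: go right to yew.
          yew is a leaf — visit yew.
        Visit ivy.
      Visit aster.
    Visit moss.
  Visit rye.
At lily: no right child.
Visit lily.

fir teak lime fig yew ivy aster moss rye lily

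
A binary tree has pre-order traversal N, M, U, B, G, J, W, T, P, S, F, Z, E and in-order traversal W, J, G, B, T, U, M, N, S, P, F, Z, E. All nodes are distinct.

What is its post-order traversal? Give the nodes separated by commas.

W, J, G, T, B, U, M, S, E, Z, F, P, N

The first element of pre-order is the root; it splits in-order into left and right subtrees.
Root N: left subtree has 7 nodes {W, J, G, B, T, U, M}, right has 5 {S, P, F, Z, E}.
  Root M: left subtree has 6 nodes {W, J, G, B, T, U}, right has 0 { }.
    Root U: left subtree has 5 nodes {W, J, G, B, T}, right has 0 { }.
      Root B: left subtree has 3 nodes {W, J, G}, right has 1 {T}.
        Root G: left subtree has 2 nodes {W, J}, right has 0 { }.
          Root J: left subtree has 1 node {W}, right has 0 { }.
  Root P: left subtree has 1 node {S}, right has 3 {F, Z, E}.
    Root F: left subtree has 0 nodes { }, right has 2 {Z, E}.
      Root Z: left subtree has 0 nodes { }, right has 1 {E}.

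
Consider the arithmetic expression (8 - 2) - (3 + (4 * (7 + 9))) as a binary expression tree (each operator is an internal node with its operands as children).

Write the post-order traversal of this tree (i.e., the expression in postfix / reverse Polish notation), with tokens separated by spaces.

Post-order on an expression tree gives postfix notation: for each operator, emit left operand, right operand, then the operator.

8 2 - 3 4 7 9 + * + -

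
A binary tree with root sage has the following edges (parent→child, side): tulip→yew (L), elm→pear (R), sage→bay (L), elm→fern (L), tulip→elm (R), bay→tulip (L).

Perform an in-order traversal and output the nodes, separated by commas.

In-order visits the left subtree, then the node, then the right subtree.
At sage: go left to bay.
  At bay: go left to tulip.
    At tulip: go left to yew.
      yew is a leaf — visit yew.
    Visit tulip.
    At tulip: go right to elm.
      At elm: go left to fern.
        fern is a leaf — visit fern.
      Visit elm.
      At elm: go right to pear.
        pear is a leaf — visit pear.
  Visit bay.
  At bay: no right child.
Visit sage.
At sage: no right child.

yew, tulip, fern, elm, pear, bay, sage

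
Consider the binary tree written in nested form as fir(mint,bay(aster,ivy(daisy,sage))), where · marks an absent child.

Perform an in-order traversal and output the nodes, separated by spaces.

mint fir aster bay daisy ivy sage

In-order visits the left subtree, then the node, then the right subtree.
At fir: go left to mint.
  mint is a leaf — visit mint.
Visit fir.
At fir: go right to bay.
  At bay: go left to aster.
    aster is a leaf — visit aster.
  Visit bay.
  At bay: go right to ivy.
    At ivy: go left to daisy.
      daisy is a leaf — visit daisy.
    Visit ivy.
    At ivy: go right to sage.
      sage is a leaf — visit sage.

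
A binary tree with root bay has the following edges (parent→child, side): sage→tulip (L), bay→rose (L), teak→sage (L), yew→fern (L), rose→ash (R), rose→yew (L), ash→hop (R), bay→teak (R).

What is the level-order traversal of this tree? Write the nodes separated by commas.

bay, rose, teak, yew, ash, sage, fern, hop, tulip

Level-order visits nodes level by level from the root, left to right within each level.
Level 0: bay
Level 1: rose, teak
Level 2: yew, ash, sage
Level 3: fern, hop, tulip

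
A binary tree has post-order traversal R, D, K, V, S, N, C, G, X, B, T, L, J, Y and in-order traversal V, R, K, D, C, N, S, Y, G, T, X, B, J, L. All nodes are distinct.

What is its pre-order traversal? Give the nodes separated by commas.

Y, C, V, K, R, D, N, S, J, T, G, B, X, L

The last element of post-order is the root; it splits in-order into left and right subtrees.
Root Y: left subtree has 7 nodes {V, R, K, D, C, N, S}, right has 6 {G, T, X, B, J, L}.
  Root C: left subtree has 4 nodes {V, R, K, D}, right has 2 {N, S}.
    Root V: left subtree has 0 nodes { }, right has 3 {R, K, D}.
      Root K: left subtree has 1 node {R}, right has 1 {D}.
    Root N: left subtree has 0 nodes { }, right has 1 {S}.
  Root J: left subtree has 4 nodes {G, T, X, B}, right has 1 {L}.
    Root T: left subtree has 1 node {G}, right has 2 {X, B}.
      Root B: left subtree has 1 node {X}, right has 0 { }.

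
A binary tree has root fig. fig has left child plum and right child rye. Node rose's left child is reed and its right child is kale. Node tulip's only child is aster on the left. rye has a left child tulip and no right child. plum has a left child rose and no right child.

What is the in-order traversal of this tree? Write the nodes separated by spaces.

In-order visits the left subtree, then the node, then the right subtree.
At fig: go left to plum.
  At plum: go left to rose.
    At rose: go left to reed.
      reed is a leaf — visit reed.
    Visit rose.
    At rose: go right to kale.
      kale is a leaf — visit kale.
  Visit plum.
  At plum: no right child.
Visit fig.
At fig: go right to rye.
  At rye: go left to tulip.
    At tulip: go left to aster.
      aster is a leaf — visit aster.
    Visit tulip.
    At tulip: no right child.
  Visit rye.
  At rye: no right child.

reed rose kale plum fig aster tulip rye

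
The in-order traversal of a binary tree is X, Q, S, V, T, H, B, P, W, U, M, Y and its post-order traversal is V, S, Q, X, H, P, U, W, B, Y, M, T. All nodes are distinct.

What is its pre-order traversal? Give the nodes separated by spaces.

T X Q S V M B H W P U Y

The last element of post-order is the root; it splits in-order into left and right subtrees.
Root T: left subtree has 4 nodes {X, Q, S, V}, right has 7 {H, B, P, W, U, M, Y}.
  Root X: left subtree has 0 nodes { }, right has 3 {Q, S, V}.
    Root Q: left subtree has 0 nodes { }, right has 2 {S, V}.
      Root S: left subtree has 0 nodes { }, right has 1 {V}.
  Root M: left subtree has 5 nodes {H, B, P, W, U}, right has 1 {Y}.
    Root B: left subtree has 1 node {H}, right has 3 {P, W, U}.
      Root W: left subtree has 1 node {P}, right has 1 {U}.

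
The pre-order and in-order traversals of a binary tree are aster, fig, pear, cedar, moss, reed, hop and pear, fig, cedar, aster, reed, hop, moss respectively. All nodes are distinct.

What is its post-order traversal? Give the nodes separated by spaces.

pear cedar fig hop reed moss aster

The first element of pre-order is the root; it splits in-order into left and right subtrees.
Root aster: left subtree has 3 nodes {pear, fig, cedar}, right has 3 {reed, hop, moss}.
  Root fig: left subtree has 1 node {pear}, right has 1 {cedar}.
  Root moss: left subtree has 2 nodes {reed, hop}, right has 0 { }.
    Root reed: left subtree has 0 nodes { }, right has 1 {hop}.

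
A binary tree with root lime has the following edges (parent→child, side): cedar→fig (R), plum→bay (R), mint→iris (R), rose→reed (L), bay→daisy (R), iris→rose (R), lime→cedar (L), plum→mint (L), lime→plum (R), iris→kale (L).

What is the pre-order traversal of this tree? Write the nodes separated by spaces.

Pre-order visits the node, then its left subtree, then its right subtree.
Visit lime.
At lime: go left to cedar.
  Visit cedar.
  At cedar: no left child.
  At cedar: go right to fig.
    fig is a leaf — visit fig.
At lime: go right to plum.
  Visit plum.
  At plum: go left to mint.
    Visit mint.
    At mint: no left child.
    At mint: go right to iris.
      Visit iris.
      At iris: go left to kale.
        kale is a leaf — visit kale.
      At iris: go right to rose.
        Visit rose.
        At rose: go left to reed.
          reed is a leaf — visit reed.
        At rose: no right child.
  At plum: go right to bay.
    Visit bay.
    At bay: no left child.
    At bay: go right to daisy.
      daisy is a leaf — visit daisy.

lime cedar fig plum mint iris kale rose reed bay daisy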